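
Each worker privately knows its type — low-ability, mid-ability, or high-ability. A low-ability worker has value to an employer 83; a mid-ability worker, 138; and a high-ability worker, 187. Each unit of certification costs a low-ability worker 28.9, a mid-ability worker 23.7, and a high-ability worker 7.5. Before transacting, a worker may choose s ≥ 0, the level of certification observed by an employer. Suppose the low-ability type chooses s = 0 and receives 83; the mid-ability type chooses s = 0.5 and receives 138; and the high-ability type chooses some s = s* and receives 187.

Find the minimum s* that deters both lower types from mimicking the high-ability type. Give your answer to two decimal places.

3.60

Mid-ability type (on-path payoff 138 − 23.7×0.5 = 126.15) won't mimic when 126.15 ≥ 187 − 23.7·s*, i.e. s* ≥ 2.57.
Low-ability type (on-path payoff 83) won't mimic when 83 ≥ 187 − 28.9·s*, i.e. s* ≥ 3.60.
Both must hold, so s* = max(3.60, 2.57) = 3.60. The low-ability type's constraint binds.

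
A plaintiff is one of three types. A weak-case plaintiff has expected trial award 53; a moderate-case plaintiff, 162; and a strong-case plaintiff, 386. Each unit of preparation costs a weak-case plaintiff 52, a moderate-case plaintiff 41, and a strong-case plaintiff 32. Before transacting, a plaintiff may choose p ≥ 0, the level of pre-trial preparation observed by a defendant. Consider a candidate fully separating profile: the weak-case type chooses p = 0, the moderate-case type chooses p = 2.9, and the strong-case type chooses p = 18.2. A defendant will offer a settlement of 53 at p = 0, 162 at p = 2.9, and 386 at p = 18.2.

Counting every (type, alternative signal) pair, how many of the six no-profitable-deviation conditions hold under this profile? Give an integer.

Weak-case (own payoff 53): to p=2.9 gives 162 − 52×2.9 = 11.2 → no gain ✓; to p=18.2 gives 386 − 52×18.2 = -560.4 → no gain ✓.
Moderate-case (own payoff 162 − 41×2.9 = 43.1): to p=0 gives 53 → profitable ✗; to p=18.2 gives 386 − 41×18.2 = -360.2 → no gain ✓.
Strong-case (own payoff 386 − 32×18.2 = -196.4): to p=0 gives 53 → profitable ✗; to p=2.9 gives 162 − 32×2.9 = 69.2 → profitable ✗.
3 of the 6 constraints hold; not an equilibrium.

3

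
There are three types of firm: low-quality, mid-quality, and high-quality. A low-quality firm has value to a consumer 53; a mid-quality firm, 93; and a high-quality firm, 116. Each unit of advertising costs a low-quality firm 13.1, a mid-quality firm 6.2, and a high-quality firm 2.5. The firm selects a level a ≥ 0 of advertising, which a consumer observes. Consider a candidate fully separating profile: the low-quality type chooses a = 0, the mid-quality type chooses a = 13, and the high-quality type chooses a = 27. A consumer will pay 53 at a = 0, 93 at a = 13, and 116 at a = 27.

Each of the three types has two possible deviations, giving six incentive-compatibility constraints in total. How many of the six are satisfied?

3

High-quality (own payoff 116 − 2.5×27 = 48.5): to a=0 gives 53 → profitable ✗; to a=13 gives 93 − 2.5×13 = 60.5 → profitable ✗.
Low-quality (own payoff 53): to a=13 gives 93 − 13.1×13 = -77.3 → no gain ✓; to a=27 gives 116 − 13.1×27 = -237.7 → no gain ✓.
Mid-quality (own payoff 93 − 6.2×13 = 12.4): to a=0 gives 53 → profitable ✗; to a=27 gives 116 − 6.2×27 = -51.4 → no gain ✓.
3 of the 6 constraints hold; not an equilibrium.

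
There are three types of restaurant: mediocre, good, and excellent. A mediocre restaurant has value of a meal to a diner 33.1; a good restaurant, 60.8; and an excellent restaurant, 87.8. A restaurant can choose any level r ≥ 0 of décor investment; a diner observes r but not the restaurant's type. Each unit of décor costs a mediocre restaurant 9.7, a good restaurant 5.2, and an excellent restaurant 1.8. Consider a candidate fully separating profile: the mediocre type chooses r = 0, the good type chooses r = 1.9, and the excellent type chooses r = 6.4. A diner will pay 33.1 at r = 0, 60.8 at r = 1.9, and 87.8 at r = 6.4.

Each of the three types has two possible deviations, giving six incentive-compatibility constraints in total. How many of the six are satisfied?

4

Excellent (own payoff 87.8 − 1.8×6.4 = 76.28): to r=0 gives 33.1 → no gain ✓; to r=1.9 gives 60.8 − 1.8×1.9 = 57.38 → no gain ✓.
Good (own payoff 60.8 − 5.2×1.9 = 50.92): to r=0 gives 33.1 → no gain ✓; to r=6.4 gives 87.8 − 5.2×6.4 = 54.52 → profitable ✗.
Mediocre (own payoff 33.1): to r=1.9 gives 60.8 − 9.7×1.9 = 42.37 → profitable ✗; to r=6.4 gives 87.8 − 9.7×6.4 = 25.72 → no gain ✓.
4 of the 6 constraints hold; not an equilibrium.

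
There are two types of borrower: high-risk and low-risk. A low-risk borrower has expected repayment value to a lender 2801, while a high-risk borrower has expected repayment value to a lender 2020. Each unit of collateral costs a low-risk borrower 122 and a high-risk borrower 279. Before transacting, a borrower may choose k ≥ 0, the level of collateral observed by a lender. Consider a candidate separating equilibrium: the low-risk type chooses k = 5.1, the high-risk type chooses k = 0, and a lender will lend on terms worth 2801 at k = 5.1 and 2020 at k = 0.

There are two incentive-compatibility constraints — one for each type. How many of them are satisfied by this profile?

2

High-risk type: stay at 0 → 2020; mimic → 2801 − 279 × 5.1 = 1378.1. IC holds (2020 ≥ 1378.1).
Low-risk type: signal → 2801 − 122 × 5.1 = 2178.8; deviate to 0 → 2020. IC holds (2178.8 ≥ 2020).
2 of 2 constraints hold, so this is a separating equilibrium.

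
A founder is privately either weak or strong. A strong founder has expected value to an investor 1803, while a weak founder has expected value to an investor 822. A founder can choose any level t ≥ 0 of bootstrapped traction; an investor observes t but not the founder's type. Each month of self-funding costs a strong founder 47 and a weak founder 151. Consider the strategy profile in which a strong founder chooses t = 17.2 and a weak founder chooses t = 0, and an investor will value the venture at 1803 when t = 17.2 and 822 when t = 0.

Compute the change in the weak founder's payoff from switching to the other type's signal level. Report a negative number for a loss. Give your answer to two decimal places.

-1616.20

Playing t = 0 the weak founder receives 822.
Deviating to t = 17.2 brings payment 1803 at cost 151 × 17.2 = 2597.2, netting -794.2.
Gain from deviating: -794.2 − 822 = -1616.20.
The gain is negative, so the weak type's incentive-compatibility constraint is satisfied.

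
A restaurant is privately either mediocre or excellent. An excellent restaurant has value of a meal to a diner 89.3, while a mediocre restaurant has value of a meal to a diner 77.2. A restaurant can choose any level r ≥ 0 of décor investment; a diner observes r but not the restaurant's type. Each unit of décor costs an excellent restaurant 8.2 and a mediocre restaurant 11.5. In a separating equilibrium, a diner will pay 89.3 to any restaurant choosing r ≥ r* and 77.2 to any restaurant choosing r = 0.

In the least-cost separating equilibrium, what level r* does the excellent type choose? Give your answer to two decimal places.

1.05

A mediocre restaurant choosing r = 0 receives 77.2.
Imitating at r* instead would pay 89.3 at cost 11.5·r*, netting 89.3 − 11.5·r*.
Indifference: 77.2 = 89.3 − 11.5·r*, so r* = (89.3 − 77.2) / 11.5 ≈ 1.05.
At r* the mediocre type's incentive constraint just binds; the excellent type strictly prefers r* since its per-unit cost is lower.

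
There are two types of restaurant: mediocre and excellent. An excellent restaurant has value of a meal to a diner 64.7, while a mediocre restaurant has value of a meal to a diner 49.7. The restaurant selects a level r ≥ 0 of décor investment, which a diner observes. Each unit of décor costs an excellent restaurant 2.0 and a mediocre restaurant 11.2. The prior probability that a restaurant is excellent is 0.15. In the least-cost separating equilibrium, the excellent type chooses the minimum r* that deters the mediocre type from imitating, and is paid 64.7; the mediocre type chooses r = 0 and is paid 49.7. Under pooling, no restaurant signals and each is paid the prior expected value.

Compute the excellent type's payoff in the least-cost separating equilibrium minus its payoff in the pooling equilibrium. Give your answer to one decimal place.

10.1

Least-cost separating signal: r* solves 49.7 = 64.7 − 11.2·r*, so r* = (64.7 − 49.7)/11.2 ≈ 1.3393.
Excellent type's separating payoff: 64.7 − 2.0 × r* = 64.7 − 2.0 × (64.7 − 49.7)/11.2 = 64.7 − 30/11.2 ≈ 62.021.
Pooling payoff: 0.15 × 64.7 + 0.85 × 49.7 = 51.95.
Difference: 62.021 − 51.95 = 10.071, i.e. 10.1 to one decimal place.
The excellent type prefers to separate.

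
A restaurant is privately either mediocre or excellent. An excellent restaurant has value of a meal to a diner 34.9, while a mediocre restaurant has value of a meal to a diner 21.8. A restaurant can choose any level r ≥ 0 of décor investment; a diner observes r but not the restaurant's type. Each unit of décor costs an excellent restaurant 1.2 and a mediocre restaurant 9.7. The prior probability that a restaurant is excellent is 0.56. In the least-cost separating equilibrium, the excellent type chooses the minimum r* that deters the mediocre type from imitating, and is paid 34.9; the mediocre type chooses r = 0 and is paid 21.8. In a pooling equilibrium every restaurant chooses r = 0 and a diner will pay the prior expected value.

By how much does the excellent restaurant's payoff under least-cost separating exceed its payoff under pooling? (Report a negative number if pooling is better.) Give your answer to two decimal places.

4.14

Least-cost separating signal: r* solves 21.8 = 34.9 − 9.7·r*, so r* = (34.9 − 21.8)/9.7 ≈ 1.3505.
Excellent type's separating payoff: 34.9 − 1.2 × r* = 34.9 − 1.2 × (34.9 − 21.8)/9.7 = 34.9 − 15.72/9.7 ≈ 33.2794.
Pooling payoff: 0.56 × 34.9 + 0.44 × 21.8 = 29.136.
Difference: 33.2794 − 29.136 = 4.1434, i.e. 4.14 to two decimal places.
The excellent type prefers to separate.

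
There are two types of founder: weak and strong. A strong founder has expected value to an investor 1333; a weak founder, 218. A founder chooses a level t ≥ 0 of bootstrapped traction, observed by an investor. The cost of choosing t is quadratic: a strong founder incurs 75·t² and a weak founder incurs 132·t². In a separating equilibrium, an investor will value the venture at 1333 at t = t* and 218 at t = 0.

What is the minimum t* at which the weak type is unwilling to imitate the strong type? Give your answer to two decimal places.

2.91

The weak type at t = 0 receives 218; imitating at t* yields 1333 − 132·t*².
Indifference: 218 = 1333 − 132·t*², so t*² = (1333 − 218) / 132 ≈ 8.4470.
t* = √8.4470 ≈ 2.91.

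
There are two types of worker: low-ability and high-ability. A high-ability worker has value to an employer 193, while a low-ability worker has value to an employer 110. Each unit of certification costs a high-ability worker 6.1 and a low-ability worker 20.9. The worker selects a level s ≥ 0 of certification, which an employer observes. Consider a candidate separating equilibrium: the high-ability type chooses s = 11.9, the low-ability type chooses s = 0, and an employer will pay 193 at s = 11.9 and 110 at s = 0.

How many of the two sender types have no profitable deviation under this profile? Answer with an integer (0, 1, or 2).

2

High-ability type: signal → 193 − 6.1 × 11.9 = 120.41; deviate to 0 → 110. IC holds (120.41 ≥ 110).
Low-ability type: stay at 0 → 110; mimic → 193 − 20.9 × 11.9 = -55.71. IC holds (110 ≥ -55.71).
2 of 2 constraints hold, so this is a separating equilibrium.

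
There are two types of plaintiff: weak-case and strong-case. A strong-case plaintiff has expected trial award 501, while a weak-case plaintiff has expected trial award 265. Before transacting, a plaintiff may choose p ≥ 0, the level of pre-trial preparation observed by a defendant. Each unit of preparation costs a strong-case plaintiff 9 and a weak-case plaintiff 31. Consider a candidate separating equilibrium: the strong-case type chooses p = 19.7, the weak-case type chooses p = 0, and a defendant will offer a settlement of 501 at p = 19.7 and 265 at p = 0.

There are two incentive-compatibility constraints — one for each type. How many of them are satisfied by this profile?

Weak-case type: stay at 0 → 265; mimic → 501 − 31 × 19.7 = -109.7. IC holds (265 ≥ -109.7).
Strong-case type: signal → 501 − 9 × 19.7 = 323.7; deviate to 0 → 265. IC holds (323.7 ≥ 265).
2 of 2 constraints hold, so this is a separating equilibrium.

2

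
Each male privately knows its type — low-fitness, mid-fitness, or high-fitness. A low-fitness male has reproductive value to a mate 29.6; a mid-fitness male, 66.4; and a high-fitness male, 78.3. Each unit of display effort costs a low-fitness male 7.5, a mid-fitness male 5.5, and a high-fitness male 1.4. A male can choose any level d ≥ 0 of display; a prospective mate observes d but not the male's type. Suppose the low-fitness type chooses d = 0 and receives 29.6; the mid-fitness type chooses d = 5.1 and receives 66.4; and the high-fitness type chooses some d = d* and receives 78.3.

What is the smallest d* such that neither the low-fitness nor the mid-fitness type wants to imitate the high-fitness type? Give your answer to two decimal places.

Low-fitness type (on-path payoff 29.6) won't mimic when 29.6 ≥ 78.3 − 7.5·d*, i.e. d* ≥ 6.49.
Mid-fitness type (on-path payoff 66.4 − 5.5×5.1 = 38.35) won't mimic when 38.35 ≥ 78.3 − 5.5·d*, i.e. d* ≥ 7.26.
Both must hold, so d* = max(6.49, 7.26) = 7.26. The mid-fitness type's constraint binds.

7.26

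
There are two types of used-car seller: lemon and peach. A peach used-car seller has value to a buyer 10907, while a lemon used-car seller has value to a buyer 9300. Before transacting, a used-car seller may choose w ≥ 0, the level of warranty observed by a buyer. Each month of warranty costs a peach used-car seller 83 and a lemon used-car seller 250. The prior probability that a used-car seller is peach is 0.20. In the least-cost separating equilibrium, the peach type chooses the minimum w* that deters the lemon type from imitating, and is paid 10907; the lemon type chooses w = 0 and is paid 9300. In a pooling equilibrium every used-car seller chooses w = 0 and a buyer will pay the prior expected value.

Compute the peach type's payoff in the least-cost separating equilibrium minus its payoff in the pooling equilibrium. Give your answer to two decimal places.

Least-cost separating signal: w* solves 9300 = 10907 − 250·w*, so w* = (10907 − 9300)/250 = 6.428.
Peach type's separating payoff: 10907 − 83 × w* = 10907 − 83 × (10907 − 9300)/250 = 10907 − 133381/250 = 10373.476.
Pooling payoff: 0.20 × 10907 + 0.80 × 9300 = 9621.4.
Difference: 10373.476 − 9621.4 = 752.076, i.e. 752.08 to two decimal places.
The peach type prefers to separate.

752.08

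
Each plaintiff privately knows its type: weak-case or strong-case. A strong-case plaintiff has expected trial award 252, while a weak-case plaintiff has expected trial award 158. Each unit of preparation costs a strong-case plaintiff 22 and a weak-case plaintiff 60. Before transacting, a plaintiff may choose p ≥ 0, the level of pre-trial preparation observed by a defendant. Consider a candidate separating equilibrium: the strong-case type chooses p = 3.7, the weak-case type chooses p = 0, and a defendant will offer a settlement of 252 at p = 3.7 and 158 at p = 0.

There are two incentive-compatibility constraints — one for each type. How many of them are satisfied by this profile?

2

Weak-case type: stay at 0 → 158; mimic → 252 − 60 × 3.7 = 30. IC holds (158 ≥ 30).
Strong-case type: signal → 252 − 22 × 3.7 = 170.6; deviate to 0 → 158. IC holds (170.6 ≥ 158).
2 of 2 constraints hold, so this is a separating equilibrium.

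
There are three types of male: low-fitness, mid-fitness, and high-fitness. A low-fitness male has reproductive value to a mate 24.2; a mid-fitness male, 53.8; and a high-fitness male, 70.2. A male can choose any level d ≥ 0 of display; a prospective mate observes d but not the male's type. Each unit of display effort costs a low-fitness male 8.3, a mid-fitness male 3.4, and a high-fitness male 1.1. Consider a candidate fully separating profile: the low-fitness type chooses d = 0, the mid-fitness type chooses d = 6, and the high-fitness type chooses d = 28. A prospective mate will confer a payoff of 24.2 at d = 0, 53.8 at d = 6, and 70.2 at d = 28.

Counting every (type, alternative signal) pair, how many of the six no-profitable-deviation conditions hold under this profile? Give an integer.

5

Mid-fitness (own payoff 53.8 − 3.4×6 = 33.4): to d=0 gives 24.2 → no gain ✓; to d=28 gives 70.2 − 3.4×28 = -25 → no gain ✓.
Low-fitness (own payoff 24.2): to d=6 gives 53.8 − 8.3×6 = 4 → no gain ✓; to d=28 gives 70.2 − 8.3×28 = -162.2 → no gain ✓.
High-fitness (own payoff 70.2 − 1.1×28 = 39.4): to d=0 gives 24.2 → no gain ✓; to d=6 gives 53.8 − 1.1×6 = 47.2 → profitable ✗.
5 of the 6 constraints hold; not an equilibrium.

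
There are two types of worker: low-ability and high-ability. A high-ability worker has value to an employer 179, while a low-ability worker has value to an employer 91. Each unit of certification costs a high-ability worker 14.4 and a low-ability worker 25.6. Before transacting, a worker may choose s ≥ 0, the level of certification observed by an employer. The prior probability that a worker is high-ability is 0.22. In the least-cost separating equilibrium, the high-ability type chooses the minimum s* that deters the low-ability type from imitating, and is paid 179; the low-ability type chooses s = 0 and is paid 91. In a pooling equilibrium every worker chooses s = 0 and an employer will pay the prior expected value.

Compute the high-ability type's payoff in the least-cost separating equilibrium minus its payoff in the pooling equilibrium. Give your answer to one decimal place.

19.1

Least-cost separating signal: s* solves 91 = 179 − 25.6·s*, so s* = (179 − 91)/25.6 = 3.4375.
High-ability type's separating payoff: 179 − 14.4 × s* = 179 − 14.4 × (179 − 91)/25.6 = 179 − 1267.2/25.6 = 129.5.
Pooling payoff: 0.22 × 179 + 0.78 × 91 = 110.36.
Difference: 129.5 − 110.36 = 19.14, i.e. 19.1 to one decimal place.
The high-ability type prefers to separate.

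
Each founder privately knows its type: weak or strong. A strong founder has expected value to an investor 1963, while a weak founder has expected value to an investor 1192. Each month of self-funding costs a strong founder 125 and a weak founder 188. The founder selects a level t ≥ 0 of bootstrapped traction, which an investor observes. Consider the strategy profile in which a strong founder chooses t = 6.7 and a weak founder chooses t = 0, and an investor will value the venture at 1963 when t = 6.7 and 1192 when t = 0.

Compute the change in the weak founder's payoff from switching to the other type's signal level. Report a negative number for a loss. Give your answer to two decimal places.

Playing t = 0 the weak founder receives 1192.
Deviating to t = 6.7 brings payment 1963 at cost 188 × 6.7 = 1259.6, netting 703.4.
Gain from deviating: 703.4 − 1192 = -488.60.
The gain is negative, so the weak type's incentive-compatibility constraint is satisfied.

-488.60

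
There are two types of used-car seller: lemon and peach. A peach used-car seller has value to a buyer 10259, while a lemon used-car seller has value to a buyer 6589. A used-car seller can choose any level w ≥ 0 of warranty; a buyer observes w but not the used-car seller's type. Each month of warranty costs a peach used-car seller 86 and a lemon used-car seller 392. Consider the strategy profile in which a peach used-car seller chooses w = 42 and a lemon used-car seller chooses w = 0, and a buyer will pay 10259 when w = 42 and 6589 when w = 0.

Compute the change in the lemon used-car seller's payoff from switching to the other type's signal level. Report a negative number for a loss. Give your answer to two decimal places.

-12794.00

Playing w = 0 the lemon used-car seller receives 6589.
Deviating to w = 42 brings payment 10259 at cost 392 × 42 = 16464, netting -6205.
Gain from deviating: -6205 − 6589 = -12794.00.
The gain is negative, so the lemon type's incentive-compatibility constraint is satisfied.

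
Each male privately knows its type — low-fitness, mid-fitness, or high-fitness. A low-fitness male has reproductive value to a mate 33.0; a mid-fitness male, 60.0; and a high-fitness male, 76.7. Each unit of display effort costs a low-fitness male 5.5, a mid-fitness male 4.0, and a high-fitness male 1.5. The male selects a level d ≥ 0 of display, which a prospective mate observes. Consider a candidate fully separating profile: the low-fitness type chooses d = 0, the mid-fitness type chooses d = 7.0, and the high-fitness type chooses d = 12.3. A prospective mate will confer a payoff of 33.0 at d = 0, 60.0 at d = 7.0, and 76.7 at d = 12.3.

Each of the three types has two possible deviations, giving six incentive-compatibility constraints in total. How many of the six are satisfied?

High-fitness (own payoff 76.7 − 1.5×12.3 = 58.25): to d=0 gives 33.0 → no gain ✓; to d=7.0 gives 60.0 − 1.5×7.0 = 49.5 → no gain ✓.
Mid-fitness (own payoff 60.0 − 4.0×7.0 = 32): to d=0 gives 33.0 → profitable ✗; to d=12.3 gives 76.7 − 4.0×12.3 = 27.5 → no gain ✓.
Low-fitness (own payoff 33.0): to d=7.0 gives 60.0 − 5.5×7.0 = 21.5 → no gain ✓; to d=12.3 gives 76.7 − 5.5×12.3 = 9.05 → no gain ✓.
5 of the 6 constraints hold; not an equilibrium.

5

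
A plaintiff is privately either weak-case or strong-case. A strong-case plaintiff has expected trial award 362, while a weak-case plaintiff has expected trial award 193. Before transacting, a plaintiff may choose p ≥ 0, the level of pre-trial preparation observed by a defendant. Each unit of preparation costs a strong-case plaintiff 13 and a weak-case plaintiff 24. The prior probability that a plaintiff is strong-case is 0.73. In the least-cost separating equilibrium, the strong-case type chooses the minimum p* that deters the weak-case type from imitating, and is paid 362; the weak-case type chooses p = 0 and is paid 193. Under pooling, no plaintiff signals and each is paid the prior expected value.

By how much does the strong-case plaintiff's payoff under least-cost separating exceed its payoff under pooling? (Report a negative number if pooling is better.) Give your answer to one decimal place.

-45.9

Least-cost separating signal: p* solves 193 = 362 − 24·p*, so p* = (362 − 193)/24 ≈ 7.0417.
Strong-case type's separating payoff: 362 − 13 × p* = 362 − 13 × (362 − 193)/24 = 362 − 2197/24 ≈ 270.458.
Pooling payoff: 0.73 × 362 + 0.27 × 193 = 316.37.
Difference: 270.458 − 316.37 = -45.912, i.e. -45.9 to one decimal place.
The strong-case type would prefer the pooling outcome.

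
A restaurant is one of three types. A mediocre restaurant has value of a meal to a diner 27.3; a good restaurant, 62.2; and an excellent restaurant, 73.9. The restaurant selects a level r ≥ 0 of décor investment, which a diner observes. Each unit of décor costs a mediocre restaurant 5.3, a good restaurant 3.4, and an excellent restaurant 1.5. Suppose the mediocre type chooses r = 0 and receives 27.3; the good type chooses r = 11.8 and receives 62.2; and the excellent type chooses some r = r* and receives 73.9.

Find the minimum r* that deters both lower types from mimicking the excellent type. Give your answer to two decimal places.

Good type (on-path payoff 62.2 − 3.4×11.8 = 22.08) won't mimic when 22.08 ≥ 73.9 − 3.4·r*, i.e. r* ≥ 15.24.
Mediocre type (on-path payoff 27.3) won't mimic when 27.3 ≥ 73.9 − 5.3·r*, i.e. r* ≥ 8.79.
Both must hold, so r* = max(8.79, 15.24) = 15.24. The good type's constraint binds.

15.24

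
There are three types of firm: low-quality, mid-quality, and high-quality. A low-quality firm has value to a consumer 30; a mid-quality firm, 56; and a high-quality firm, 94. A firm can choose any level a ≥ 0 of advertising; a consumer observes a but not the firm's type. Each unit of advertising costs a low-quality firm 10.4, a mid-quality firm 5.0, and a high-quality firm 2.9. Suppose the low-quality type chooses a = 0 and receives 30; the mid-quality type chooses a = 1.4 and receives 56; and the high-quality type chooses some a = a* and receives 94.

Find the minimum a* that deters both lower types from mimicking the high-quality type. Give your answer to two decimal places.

9.00

Low-quality type (on-path payoff 30) won't mimic when 30 ≥ 94 − 10.4·a*, i.e. a* ≥ 6.15.
Mid-quality type (on-path payoff 56 − 5.0×1.4 = 49) won't mimic when 49 ≥ 94 − 5.0·a*, i.e. a* ≥ 9.00.
Both must hold, so a* = max(6.15, 9.00) = 9.00. The mid-quality type's constraint binds.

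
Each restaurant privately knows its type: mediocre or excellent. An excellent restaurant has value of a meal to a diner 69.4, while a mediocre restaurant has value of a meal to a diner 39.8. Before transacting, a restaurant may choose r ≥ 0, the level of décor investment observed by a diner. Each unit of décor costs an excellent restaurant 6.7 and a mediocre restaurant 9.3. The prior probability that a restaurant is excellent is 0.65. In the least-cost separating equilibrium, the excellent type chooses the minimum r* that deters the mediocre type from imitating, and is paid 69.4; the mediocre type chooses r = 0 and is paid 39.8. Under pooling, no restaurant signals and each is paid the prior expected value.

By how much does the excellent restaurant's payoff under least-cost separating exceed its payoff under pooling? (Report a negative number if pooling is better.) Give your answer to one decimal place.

-11.0

Least-cost separating signal: r* solves 39.8 = 69.4 − 9.3·r*, so r* = (69.4 − 39.8)/9.3 ≈ 3.1828.
Excellent type's separating payoff: 69.4 − 6.7 × r* = 69.4 − 6.7 × (69.4 − 39.8)/9.3 = 69.4 − 198.32/9.3 ≈ 48.075.
Pooling payoff: 0.65 × 69.4 + 0.35 × 39.8 = 59.04.
Difference: 48.075 − 59.04 = -10.965, i.e. -11.0 to one decimal place.
The excellent type would prefer the pooling outcome.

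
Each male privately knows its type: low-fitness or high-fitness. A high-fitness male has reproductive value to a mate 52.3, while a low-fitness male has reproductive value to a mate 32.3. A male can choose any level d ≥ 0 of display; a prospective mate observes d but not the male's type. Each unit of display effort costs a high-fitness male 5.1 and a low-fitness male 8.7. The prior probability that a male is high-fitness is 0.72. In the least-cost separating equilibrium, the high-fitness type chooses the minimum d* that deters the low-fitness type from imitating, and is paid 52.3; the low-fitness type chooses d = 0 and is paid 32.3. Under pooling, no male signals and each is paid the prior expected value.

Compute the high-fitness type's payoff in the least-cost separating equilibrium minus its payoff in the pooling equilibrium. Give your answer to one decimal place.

Least-cost separating signal: d* solves 32.3 = 52.3 − 8.7·d*, so d* = (52.3 − 32.3)/8.7 ≈ 2.2989.
High-fitness type's separating payoff: 52.3 − 5.1 × d* = 52.3 − 5.1 × (52.3 − 32.3)/8.7 = 52.3 − 102/8.7 ≈ 40.576.
Pooling payoff: 0.72 × 52.3 + 0.28 × 32.3 = 46.7.
Difference: 40.576 − 46.7 = -6.124, i.e. -6.1 to one decimal place.
The high-fitness type would prefer the pooling outcome.

-6.1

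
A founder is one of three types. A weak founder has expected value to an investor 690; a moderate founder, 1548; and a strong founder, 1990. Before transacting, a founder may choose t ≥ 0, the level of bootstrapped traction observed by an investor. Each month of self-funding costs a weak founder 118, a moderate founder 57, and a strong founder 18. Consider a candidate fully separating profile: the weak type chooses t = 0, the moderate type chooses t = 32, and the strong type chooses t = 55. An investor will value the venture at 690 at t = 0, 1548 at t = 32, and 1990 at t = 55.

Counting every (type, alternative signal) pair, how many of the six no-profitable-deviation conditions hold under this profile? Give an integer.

5

Strong (own payoff 1990 − 18×55 = 1000): to t=0 gives 690 → no gain ✓; to t=32 gives 1548 − 18×32 = 972 → no gain ✓.
Moderate (own payoff 1548 − 57×32 = -276): to t=0 gives 690 → profitable ✗; to t=55 gives 1990 − 57×55 = -1145 → no gain ✓.
Weak (own payoff 690): to t=32 gives 1548 − 118×32 = -2228 → no gain ✓; to t=55 gives 1990 − 118×55 = -4500 → no gain ✓.
5 of the 6 constraints hold; not an equilibrium.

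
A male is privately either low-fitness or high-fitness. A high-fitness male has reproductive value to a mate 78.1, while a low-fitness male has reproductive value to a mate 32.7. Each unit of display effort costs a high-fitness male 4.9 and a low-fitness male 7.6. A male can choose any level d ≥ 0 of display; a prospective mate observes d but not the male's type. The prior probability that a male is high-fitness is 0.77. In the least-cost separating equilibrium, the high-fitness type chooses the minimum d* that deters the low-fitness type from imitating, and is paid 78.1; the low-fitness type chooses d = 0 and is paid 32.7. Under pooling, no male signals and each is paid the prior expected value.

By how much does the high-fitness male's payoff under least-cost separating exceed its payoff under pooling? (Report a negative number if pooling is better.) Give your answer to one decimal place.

Least-cost separating signal: d* solves 32.7 = 78.1 − 7.6·d*, so d* = (78.1 − 32.7)/7.6 ≈ 5.9737.
High-fitness type's separating payoff: 78.1 − 4.9 × d* = 78.1 − 4.9 × (78.1 − 32.7)/7.6 = 78.1 − 222.46/7.6 ≈ 48.829.
Pooling payoff: 0.77 × 78.1 + 0.23 × 32.7 = 67.658.
Difference: 48.829 − 67.658 = -18.829, i.e. -18.8 to one decimal place.
The high-fitness type would prefer the pooling outcome.

-18.8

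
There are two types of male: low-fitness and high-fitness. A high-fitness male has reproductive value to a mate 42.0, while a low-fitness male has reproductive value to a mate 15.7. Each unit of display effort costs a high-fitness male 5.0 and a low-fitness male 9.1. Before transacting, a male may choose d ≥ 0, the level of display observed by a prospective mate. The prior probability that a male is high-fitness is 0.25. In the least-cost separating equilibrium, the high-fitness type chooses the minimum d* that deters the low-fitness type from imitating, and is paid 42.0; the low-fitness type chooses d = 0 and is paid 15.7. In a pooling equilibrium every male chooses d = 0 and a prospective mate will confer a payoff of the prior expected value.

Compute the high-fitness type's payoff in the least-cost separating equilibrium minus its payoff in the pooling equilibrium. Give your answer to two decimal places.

5.27

Least-cost separating signal: d* solves 15.7 = 42.0 − 9.1·d*, so d* = (42.0 − 15.7)/9.1 ≈ 2.8901.
High-fitness type's separating payoff: 42.0 − 5.0 × d* = 42.0 − 5.0 × (42.0 − 15.7)/9.1 = 42.0 − 131.5/9.1 ≈ 27.5495.
Pooling payoff: 0.25 × 42.0 + 0.75 × 15.7 = 22.275.
Difference: 27.5495 − 22.275 = 5.2745, i.e. 5.27 to two decimal places.
The high-fitness type prefers to separate.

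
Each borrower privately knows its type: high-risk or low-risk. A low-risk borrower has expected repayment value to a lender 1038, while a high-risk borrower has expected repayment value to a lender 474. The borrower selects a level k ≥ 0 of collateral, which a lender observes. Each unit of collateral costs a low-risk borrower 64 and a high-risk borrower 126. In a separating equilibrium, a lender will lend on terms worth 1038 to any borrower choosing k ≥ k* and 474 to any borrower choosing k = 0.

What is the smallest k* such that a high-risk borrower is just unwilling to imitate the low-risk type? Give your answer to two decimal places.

A high-risk borrower choosing k = 0 receives 474.
Imitating at k* instead would pay 1038 at cost 126·k*, netting 1038 − 126·k*.
Indifference: 474 = 1038 − 126·k*, so k* = (1038 − 474) / 126 ≈ 4.48.
This is the high-risk type's binding incentive-compatibility constraint; any k ≥ 4.48 sustains separation on that side.

4.48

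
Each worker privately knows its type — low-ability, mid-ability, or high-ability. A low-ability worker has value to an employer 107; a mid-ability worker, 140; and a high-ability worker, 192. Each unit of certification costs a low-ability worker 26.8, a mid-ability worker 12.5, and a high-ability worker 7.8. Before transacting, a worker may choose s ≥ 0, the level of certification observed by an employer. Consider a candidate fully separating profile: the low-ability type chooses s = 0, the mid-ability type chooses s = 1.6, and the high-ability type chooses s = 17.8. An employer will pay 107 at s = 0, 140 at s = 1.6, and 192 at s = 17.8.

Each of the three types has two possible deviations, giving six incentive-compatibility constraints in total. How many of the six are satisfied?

Mid-ability (own payoff 140 − 12.5×1.6 = 120): to s=0 gives 107 → no gain ✓; to s=17.8 gives 192 − 12.5×17.8 = -30.5 → no gain ✓.
High-ability (own payoff 192 − 7.8×17.8 = 53.16): to s=0 gives 107 → profitable ✗; to s=1.6 gives 140 − 7.8×1.6 = 127.52 → profitable ✗.
Low-ability (own payoff 107): to s=1.6 gives 140 − 26.8×1.6 = 97.12 → no gain ✓; to s=17.8 gives 192 − 26.8×17.8 = -285.04 → no gain ✓.
4 of the 6 constraints hold; not an equilibrium.

4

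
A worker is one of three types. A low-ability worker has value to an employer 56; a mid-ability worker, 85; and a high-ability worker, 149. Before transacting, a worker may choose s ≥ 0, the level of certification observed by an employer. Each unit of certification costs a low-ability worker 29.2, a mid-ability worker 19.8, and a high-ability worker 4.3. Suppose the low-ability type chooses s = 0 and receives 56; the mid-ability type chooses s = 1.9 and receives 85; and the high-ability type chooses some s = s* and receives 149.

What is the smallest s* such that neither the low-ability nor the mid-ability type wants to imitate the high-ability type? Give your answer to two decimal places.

5.13

Mid-ability type (on-path payoff 85 − 19.8×1.9 = 47.38) won't mimic when 47.38 ≥ 149 − 19.8·s*, i.e. s* ≥ 5.13.
Low-ability type (on-path payoff 56) won't mimic when 56 ≥ 149 − 29.2·s*, i.e. s* ≥ 3.18.
Both must hold, so s* = max(3.18, 5.13) = 5.13. The mid-ability type's constraint binds.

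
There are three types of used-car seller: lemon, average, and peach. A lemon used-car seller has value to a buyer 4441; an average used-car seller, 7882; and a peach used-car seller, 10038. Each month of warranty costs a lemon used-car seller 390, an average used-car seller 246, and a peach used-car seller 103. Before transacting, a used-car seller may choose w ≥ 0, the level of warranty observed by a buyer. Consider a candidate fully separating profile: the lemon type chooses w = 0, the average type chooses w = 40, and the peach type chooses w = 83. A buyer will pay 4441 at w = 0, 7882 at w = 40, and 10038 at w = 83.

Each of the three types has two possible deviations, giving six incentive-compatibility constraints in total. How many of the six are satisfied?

3

Average (own payoff 7882 − 246×40 = -1958): to w=0 gives 4441 → profitable ✗; to w=83 gives 10038 − 246×83 = -10380 → no gain ✓.
Lemon (own payoff 4441): to w=40 gives 7882 − 390×40 = -7718 → no gain ✓; to w=83 gives 10038 − 390×83 = -22332 → no gain ✓.
Peach (own payoff 10038 − 103×83 = 1489): to w=0 gives 4441 → profitable ✗; to w=40 gives 7882 − 103×40 = 3762 → profitable ✗.
3 of the 6 constraints hold; not an equilibrium.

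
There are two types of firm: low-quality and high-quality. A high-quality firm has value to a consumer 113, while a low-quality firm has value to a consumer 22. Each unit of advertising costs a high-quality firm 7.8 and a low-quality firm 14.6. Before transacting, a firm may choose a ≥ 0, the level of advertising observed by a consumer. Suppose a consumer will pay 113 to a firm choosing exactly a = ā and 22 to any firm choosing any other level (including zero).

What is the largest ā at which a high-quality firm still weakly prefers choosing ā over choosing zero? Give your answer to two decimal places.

Choosing ā yields the high-quality type 113 − 7.8·ā; choosing zero yields 22.
The high-quality type is indifferent at 113 − 7.8·ā = 22, i.e. ā = (113 − 22) / 7.8 ≈ 11.67.
For any ā above 11.67 the high-quality type would rather pool at zero, so separation collapses.

11.67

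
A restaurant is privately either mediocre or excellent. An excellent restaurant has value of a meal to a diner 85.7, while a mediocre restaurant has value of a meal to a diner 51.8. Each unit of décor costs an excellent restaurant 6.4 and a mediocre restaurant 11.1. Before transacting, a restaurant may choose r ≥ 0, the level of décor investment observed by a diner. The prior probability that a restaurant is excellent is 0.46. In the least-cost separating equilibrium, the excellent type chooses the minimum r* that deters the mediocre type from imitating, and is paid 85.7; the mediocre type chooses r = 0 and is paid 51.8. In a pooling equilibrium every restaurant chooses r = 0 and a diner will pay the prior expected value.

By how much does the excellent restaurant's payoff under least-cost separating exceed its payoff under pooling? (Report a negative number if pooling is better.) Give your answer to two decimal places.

-1.24

Least-cost separating signal: r* solves 51.8 = 85.7 − 11.1·r*, so r* = (85.7 − 51.8)/11.1 ≈ 3.0541.
Excellent type's separating payoff: 85.7 − 6.4 × r* = 85.7 − 6.4 × (85.7 − 51.8)/11.1 = 85.7 − 216.96/11.1 ≈ 66.1541.
Pooling payoff: 0.46 × 85.7 + 0.54 × 51.8 = 67.394.
Difference: 66.1541 − 67.394 = -1.2399, i.e. -1.24 to two decimal places.
The excellent type would prefer the pooling outcome.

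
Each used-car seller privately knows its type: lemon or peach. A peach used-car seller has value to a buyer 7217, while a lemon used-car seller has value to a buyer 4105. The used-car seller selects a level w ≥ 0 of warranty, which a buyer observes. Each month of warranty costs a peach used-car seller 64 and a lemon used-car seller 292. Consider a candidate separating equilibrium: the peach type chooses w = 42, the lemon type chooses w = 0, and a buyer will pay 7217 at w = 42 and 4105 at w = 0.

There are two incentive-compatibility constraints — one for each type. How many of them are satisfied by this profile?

Lemon type: stay at 0 → 4105; mimic → 7217 − 292 × 42 = -5047. IC holds (4105 ≥ -5047).
Peach type: signal → 7217 − 64 × 42 = 4529; deviate to 0 → 4105. IC holds (4529 ≥ 4105).
2 of 2 constraints hold, so this is a separating equilibrium.

2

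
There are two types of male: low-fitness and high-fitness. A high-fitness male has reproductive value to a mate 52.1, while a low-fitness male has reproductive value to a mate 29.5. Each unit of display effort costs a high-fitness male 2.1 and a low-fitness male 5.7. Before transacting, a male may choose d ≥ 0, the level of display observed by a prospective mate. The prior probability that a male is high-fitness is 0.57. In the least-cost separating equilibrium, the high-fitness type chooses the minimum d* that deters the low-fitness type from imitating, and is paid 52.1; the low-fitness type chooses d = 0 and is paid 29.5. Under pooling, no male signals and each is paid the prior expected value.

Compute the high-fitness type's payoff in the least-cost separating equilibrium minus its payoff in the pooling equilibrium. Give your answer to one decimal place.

Least-cost separating signal: d* solves 29.5 = 52.1 − 5.7·d*, so d* = (52.1 − 29.5)/5.7 ≈ 3.9649.
High-fitness type's separating payoff: 52.1 − 2.1 × d* = 52.1 − 2.1 × (52.1 − 29.5)/5.7 = 52.1 − 47.46/5.7 ≈ 43.774.
Pooling payoff: 0.57 × 52.1 + 0.43 × 29.5 = 42.382.
Difference: 43.774 − 42.382 = 1.392, i.e. 1.4 to one decimal place.
The high-fitness type prefers to separate.

1.4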